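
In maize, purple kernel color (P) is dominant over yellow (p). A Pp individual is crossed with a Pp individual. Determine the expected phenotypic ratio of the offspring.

Punnett square for Pp × Pp:
Offspring genotypes: 1 PP, 2 Pp, 1 pp
purple: 3, yellow: 1
Ratio: 3:1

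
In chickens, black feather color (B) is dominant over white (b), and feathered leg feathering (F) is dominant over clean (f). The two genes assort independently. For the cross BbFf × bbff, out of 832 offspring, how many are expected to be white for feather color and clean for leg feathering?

Dihybrid cross BbFf × bbff — consider each gene separately:
feather color: Bb × bb → 2 Bb, 2 bb → 2 B_ : 2 bb (out of 4)
leg feathering: Ff × ff → 2 Ff, 2 ff → 2 F_ : 2 ff (out of 4)
Looking for: white (bb) and clean (ff)
P(white) = 2/4, P(clean) = 2/4
P(both) = 2/4 × 2/4 = 4/16 = 1/4
Expected count = 1/4 × 832 = 208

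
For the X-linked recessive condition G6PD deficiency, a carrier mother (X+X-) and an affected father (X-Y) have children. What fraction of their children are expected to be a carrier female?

Cross: X+X- × X-Y
Offspring: 1 X+X-, 1 X+Y, 1 X-X-, 1 X-Y
Probability of a carrier female: 1/4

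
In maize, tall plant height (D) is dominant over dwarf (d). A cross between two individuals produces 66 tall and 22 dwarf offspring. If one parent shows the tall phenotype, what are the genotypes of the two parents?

Observed offspring: 66 tall, 22 dwarf
The observed ratio simplifies to 3:1. Dwarf (dd) offspring appear, so each parent must contribute one d allele. The parent stated to show tall carries D, so it is Dd. The other parent is then either Dd or dd: Dd × dd would give a 1:1 split, whereas Dd × Dd gives 3:1 — matching the data. So both parents are heterozygous (Dd × Dd).
Parent genotypes: Dd × Dd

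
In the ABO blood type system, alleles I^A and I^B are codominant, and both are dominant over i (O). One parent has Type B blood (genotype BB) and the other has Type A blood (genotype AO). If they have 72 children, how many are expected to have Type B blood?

Cross: BB × AO
Possible offspring genotypes: 2 AB, 2 BO
Blood type counts: 2 Type AB, 2 Type B
Probability of Type B: 2/4 = 1/2
Expected count = 1/2 × 72 = 36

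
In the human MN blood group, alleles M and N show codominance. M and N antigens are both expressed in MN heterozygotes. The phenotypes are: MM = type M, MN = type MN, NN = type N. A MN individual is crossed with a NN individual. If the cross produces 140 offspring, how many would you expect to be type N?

Punnett square for MN × NN:
Offspring genotypes: 2 MN, 2 NN
Phenotype counts: 2 type MN, 2 type N
type N: 2 out of 4 → fraction 1/2
Expected count = 1/2 × 140 = 70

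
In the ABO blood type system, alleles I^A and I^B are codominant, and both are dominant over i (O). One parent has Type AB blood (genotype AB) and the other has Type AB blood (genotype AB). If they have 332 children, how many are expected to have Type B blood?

Cross: AB × AB
Possible offspring genotypes: 1 AA, 2 AB, 1 BB
Blood type counts: 1 Type A, 2 Type AB, 1 Type B
Probability of Type B: 1/4
Expected count = 1/4 × 332 = 83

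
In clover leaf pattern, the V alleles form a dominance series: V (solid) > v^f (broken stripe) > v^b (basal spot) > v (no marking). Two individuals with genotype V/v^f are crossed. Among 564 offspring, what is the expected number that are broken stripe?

Cross: V/v^f × V/v^f
Allele dominance: V > v^f > v^b > v
Offspring genotypes: 1 V/V, 2 V/v^f, 1 v^f/v^f
Phenotype counts: 3 solid, 1 broken stripe
broken stripe: 1 out of 4 → fraction 1/4
Expected count = 1/4 × 564 = 141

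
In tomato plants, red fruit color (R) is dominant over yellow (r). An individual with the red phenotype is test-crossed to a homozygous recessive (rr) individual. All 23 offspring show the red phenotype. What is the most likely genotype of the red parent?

Test cross: ? × rr
All offspring are red.
If the unknown parent were heterozygous (Rr), about half of 23 offspring would be yellow; none are. The unknown parent is most likely homozygous dominant (RR).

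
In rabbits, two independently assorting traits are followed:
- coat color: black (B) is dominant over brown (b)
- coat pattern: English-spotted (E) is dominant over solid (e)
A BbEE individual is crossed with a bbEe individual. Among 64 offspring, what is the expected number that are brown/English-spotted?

Dihybrid cross BbEE × bbEe — consider each gene separately:
coat color: Bb × bb → 2 Bb, 2 bb → 2 B_ : 2 bb (out of 4)
coat pattern: EE × Ee → 2 EE, 2 Ee → 4 E_ (out of 4)
Combine (counts out of 4 × 4 = 16): black/English-spotted (B_E_) = 2×4 = 8; brown/English-spotted (bbE_) = 2×4 = 8
Phenotype counts (out of 16): 8 black/English-spotted, 8 brown/English-spotted
brown/English-spotted: 8 out of 16 → fraction 1/2
Expected count = 1/2 × 64 = 32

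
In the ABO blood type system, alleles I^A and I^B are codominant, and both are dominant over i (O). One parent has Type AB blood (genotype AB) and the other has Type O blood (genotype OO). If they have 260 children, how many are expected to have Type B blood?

Cross: AB × OO
Possible offspring genotypes: 2 AO, 2 BO
Blood type counts: 2 Type A, 2 Type B
Probability of Type B: 2/4 = 1/2
Expected count = 1/2 × 260 = 130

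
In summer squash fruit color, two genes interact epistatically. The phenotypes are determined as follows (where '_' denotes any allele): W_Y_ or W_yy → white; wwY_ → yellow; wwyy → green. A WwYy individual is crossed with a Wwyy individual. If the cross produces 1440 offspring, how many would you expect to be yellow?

Cross: WwYy × Wwyy — consider each gene separately:
W gene: Ww × Ww → 1 WW, 2 Ww, 1 ww → 3 W_ : 1 ww (out of 4)
Y gene: Yy × yy → 2 Yy, 2 yy → 2 Y_ : 2 yy (out of 4)
Genotype classes (out of 4 × 4 = 16): W_Y_ = 3×2 = 6; W_yy = 3×2 = 6; wwY_ = 1×2 = 2; wwyy = 1×2 = 2
Apply the phenotype rules: W_Y_ (6) + W_yy (6) → white; wwY_ (2) → yellow; wwyy (2) → green
Phenotype counts (out of 16): 12 white, 2 yellow, 2 green
yellow: 2 out of 16 → fraction 1/8
Expected count = 1/8 × 1440 = 180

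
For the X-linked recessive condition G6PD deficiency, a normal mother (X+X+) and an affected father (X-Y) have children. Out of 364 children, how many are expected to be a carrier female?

Cross: X+X+ × X-Y
Offspring: 2 X+X-, 2 X+Y
Probability of a carrier female: 2/4 = 1/2
Expected count = 1/2 × 364 = 182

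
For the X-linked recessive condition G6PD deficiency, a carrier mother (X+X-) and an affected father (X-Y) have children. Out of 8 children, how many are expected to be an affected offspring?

Cross: X+X- × X-Y
Offspring: 1 X+X-, 1 X+Y, 1 X-X-, 1 X-Y
Probability of an affected offspring: 2/4 = 1/2
Expected count = 1/2 × 8 = 4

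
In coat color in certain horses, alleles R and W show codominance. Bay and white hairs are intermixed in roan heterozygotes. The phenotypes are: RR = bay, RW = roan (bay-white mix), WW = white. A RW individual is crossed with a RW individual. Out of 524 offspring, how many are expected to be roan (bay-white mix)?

Punnett square for RW × RW:
Offspring genotypes: 1 RR, 2 RW, 1 WW
Phenotype counts: 1 bay, 2 roan (bay-white mix), 1 white
roan (bay-white mix): 2 out of 4 → fraction 1/2
Expected count = 1/2 × 524 = 262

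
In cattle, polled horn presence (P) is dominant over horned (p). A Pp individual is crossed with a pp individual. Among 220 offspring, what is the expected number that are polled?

Punnett square for Pp × pp:
Offspring genotypes: 2 Pp, 2 pp
polled: 2, horned: 2
polled: 2 out of 4 → fraction 1/2
Expected count = 1/2 × 220 = 110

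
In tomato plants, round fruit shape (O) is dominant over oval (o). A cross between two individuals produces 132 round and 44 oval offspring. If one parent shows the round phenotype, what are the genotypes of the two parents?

Observed offspring: 132 round, 44 oval
The observed ratio simplifies to 3:1. Oval (oo) offspring appear, so each parent must contribute one o allele. The parent stated to show round carries O, so it is Oo. The other parent is then either Oo or oo: Oo × oo would give a 1:1 split, whereas Oo × Oo gives 3:1 — matching the data. So both parents are heterozygous (Oo × Oo).
Parent genotypes: Oo × Oo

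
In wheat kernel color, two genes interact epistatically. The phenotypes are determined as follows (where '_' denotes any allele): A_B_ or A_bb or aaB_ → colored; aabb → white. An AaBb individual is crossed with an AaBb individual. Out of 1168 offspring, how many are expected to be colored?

Cross: AaBb × AaBb — consider each gene separately:
A gene: Aa × Aa → 1 AA, 2 Aa, 1 aa → 3 A_ : 1 aa (out of 4)
B gene: Bb × Bb → 1 BB, 2 Bb, 1 bb → 3 B_ : 1 bb (out of 4)
Genotype classes (out of 4 × 4 = 16): A_B_ = 3×3 = 9; A_bb = 3×1 = 3; aaB_ = 1×3 = 3; aabb = 1×1 = 1
Apply the phenotype rules: A_B_ (9) + A_bb (3) + aaB_ (3) → colored; aabb (1) → white
Phenotype counts (out of 16): 15 colored, 1 white
colored: 15 out of 16 → fraction 15/16
Expected count = 15/16 × 1168 = 1095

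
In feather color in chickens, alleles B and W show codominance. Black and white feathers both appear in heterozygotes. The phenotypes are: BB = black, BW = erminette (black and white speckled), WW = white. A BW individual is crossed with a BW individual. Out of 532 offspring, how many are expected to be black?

Punnett square for BW × BW:
Offspring genotypes: 1 BB, 2 BW, 1 WW
Phenotype counts: 1 black, 2 erminette (black and white speckled), 1 white
black: 1 out of 4 → fraction 1/4
Expected count = 1/4 × 532 = 133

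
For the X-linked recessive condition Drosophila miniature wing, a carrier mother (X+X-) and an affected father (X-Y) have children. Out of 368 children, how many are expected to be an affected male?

Cross: X+X- × X-Y
Offspring: 1 X+X-, 1 X+Y, 1 X-X-, 1 X-Y
Probability of an affected male: 1/4
Expected count = 1/4 × 368 = 92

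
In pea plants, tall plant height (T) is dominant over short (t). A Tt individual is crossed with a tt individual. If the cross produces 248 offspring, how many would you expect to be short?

Punnett square for Tt × tt:
Offspring genotypes: 2 Tt, 2 tt
tall: 2, short: 2
short: 2 out of 4 → fraction 1/2
Expected count = 1/2 × 248 = 124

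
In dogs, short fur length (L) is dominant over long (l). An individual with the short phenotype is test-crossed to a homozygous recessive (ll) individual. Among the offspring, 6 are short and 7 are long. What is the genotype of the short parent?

Test cross: ? × ll
Offspring: 6 short, 7 long — approximately 1:1.
A 1:1 ratio in a test cross indicates the unknown parent is heterozygous (Ll).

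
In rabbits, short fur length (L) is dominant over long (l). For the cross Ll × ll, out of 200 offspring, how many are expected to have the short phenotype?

Punnett square for Ll × ll:
Offspring genotypes: 2 Ll, 2 ll
Total offspring: 4
Count with target: 2
Probability: 2/4 = 1/2
Expected count = 1/2 × 200 = 100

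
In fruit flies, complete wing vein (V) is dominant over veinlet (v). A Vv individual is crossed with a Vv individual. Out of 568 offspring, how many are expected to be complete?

Punnett square for Vv × Vv:
Offspring genotypes: 1 VV, 2 Vv, 1 vv
complete: 3, veinlet: 1
complete: 3 out of 4 → fraction 3/4
Expected count = 3/4 × 568 = 426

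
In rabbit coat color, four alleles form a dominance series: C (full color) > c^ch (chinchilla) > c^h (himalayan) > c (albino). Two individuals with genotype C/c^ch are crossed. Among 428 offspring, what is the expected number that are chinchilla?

Cross: C/c^ch × C/c^ch
Allele dominance: C > c^ch > c^h > c
Offspring genotypes: 1 C/C, 2 C/c^ch, 1 c^ch/c^ch
Phenotype counts: 3 full color, 1 chinchilla
chinchilla: 1 out of 4 → fraction 1/4
Expected count = 1/4 × 428 = 107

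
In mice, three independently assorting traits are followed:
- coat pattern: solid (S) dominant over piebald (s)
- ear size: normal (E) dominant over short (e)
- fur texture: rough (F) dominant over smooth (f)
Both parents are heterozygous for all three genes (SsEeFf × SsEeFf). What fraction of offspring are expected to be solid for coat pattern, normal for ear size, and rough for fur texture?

Trihybrid cross: SsEeFf × SsEeFf
Each trait segregates independently with a 3:1 phenotypic ratio, so each gene contributes 3/4 (dominant) or 1/4 (recessive).
Target: solid (coat pattern), normal (ear size), rough (fur texture)
Probability = product of independent per-trait probabilities
= 3/4 × 3/4 × 3/4 = 27/64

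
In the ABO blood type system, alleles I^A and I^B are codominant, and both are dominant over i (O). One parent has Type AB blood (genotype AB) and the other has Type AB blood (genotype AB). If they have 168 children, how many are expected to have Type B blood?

Cross: AB × AB
Possible offspring genotypes: 1 AA, 2 AB, 1 BB
Blood type counts: 1 Type A, 2 Type AB, 1 Type B
Probability of Type B: 1/4
Expected count = 1/4 × 168 = 42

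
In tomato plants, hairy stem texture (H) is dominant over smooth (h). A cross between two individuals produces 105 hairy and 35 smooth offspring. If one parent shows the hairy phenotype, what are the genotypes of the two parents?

Observed offspring: 105 hairy, 35 smooth
The observed ratio simplifies to 3:1. Smooth (hh) offspring appear, so each parent must contribute one h allele. The parent stated to show hairy carries H, so it is Hh. The other parent is then either Hh or hh: Hh × hh would give a 1:1 split, whereas Hh × Hh gives 3:1 — matching the data. So both parents are heterozygous (Hh × Hh).
Parent genotypes: Hh × Hh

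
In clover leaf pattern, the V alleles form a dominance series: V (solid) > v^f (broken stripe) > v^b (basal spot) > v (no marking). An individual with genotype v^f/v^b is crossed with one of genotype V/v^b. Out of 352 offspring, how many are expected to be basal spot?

Cross: v^f/v^b × V/v^b
Allele dominance: V > v^f > v^b > v
Offspring genotypes: 1 V/v^f, 1 v^f/v^b, 1 V/v^b, 1 v^b/v^b
Phenotype counts: 2 solid, 1 broken stripe, 1 basal spot
basal spot: 1 out of 4 → fraction 1/4
Expected count = 1/4 × 352 = 88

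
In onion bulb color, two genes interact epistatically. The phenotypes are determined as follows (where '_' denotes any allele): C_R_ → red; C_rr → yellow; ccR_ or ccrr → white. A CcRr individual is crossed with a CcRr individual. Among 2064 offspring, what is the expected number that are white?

Cross: CcRr × CcRr — consider each gene separately:
C gene: Cc × Cc → 1 CC, 2 Cc, 1 cc → 3 C_ : 1 cc (out of 4)
R gene: Rr × Rr → 1 RR, 2 Rr, 1 rr → 3 R_ : 1 rr (out of 4)
Genotype classes (out of 4 × 4 = 16): C_R_ = 3×3 = 9; C_rr = 3×1 = 3; ccR_ = 1×3 = 3; ccrr = 1×1 = 1
Apply the phenotype rules: C_R_ (9) → red; C_rr (3) → yellow; ccR_ (3) + ccrr (1) → white
Phenotype counts (out of 16): 9 red, 3 yellow, 4 white
white: 4 out of 16 → fraction 1/4
Expected count = 1/4 × 2064 = 516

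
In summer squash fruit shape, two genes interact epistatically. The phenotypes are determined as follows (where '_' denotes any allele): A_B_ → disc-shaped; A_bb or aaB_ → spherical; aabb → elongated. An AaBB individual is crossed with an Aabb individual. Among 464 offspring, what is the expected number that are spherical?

Cross: AaBB × Aabb — consider each gene separately:
A gene: Aa × Aa → 1 AA, 2 Aa, 1 aa → 3 A_ : 1 aa (out of 4)
B gene: BB × bb → 4 Bb → 4 B_ (out of 4)
Genotype classes (out of 4 × 4 = 16): A_B_ = 3×4 = 12; aaB_ = 1×4 = 4
Apply the phenotype rules: A_B_ (12) → disc-shaped; aaB_ (4) → spherical
Phenotype counts (out of 16): 12 disc-shaped, 4 spherical
spherical: 4 out of 16 → fraction 1/4
Expected count = 1/4 × 464 = 116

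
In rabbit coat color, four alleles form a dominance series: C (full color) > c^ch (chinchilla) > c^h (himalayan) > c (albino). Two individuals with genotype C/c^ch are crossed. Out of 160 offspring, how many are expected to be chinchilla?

Cross: C/c^ch × C/c^ch
Allele dominance: C > c^ch > c^h > c
Offspring genotypes: 1 C/C, 2 C/c^ch, 1 c^ch/c^ch
Phenotype counts: 3 full color, 1 chinchilla
chinchilla: 1 out of 4 → fraction 1/4
Expected count = 1/4 × 160 = 40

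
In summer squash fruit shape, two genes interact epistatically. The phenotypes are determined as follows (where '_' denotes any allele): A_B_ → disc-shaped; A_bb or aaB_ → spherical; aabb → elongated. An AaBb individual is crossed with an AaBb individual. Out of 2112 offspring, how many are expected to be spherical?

Cross: AaBb × AaBb — consider each gene separately:
A gene: Aa × Aa → 1 AA, 2 Aa, 1 aa → 3 A_ : 1 aa (out of 4)
B gene: Bb × Bb → 1 BB, 2 Bb, 1 bb → 3 B_ : 1 bb (out of 4)
Genotype classes (out of 4 × 4 = 16): A_B_ = 3×3 = 9; A_bb = 3×1 = 3; aaB_ = 1×3 = 3; aabb = 1×1 = 1
Apply the phenotype rules: A_B_ (9) → disc-shaped; A_bb (3) + aaB_ (3) → spherical; aabb (1) → elongated
Phenotype counts (out of 16): 9 disc-shaped, 6 spherical, 1 elongated
spherical: 6 out of 16 → fraction 3/8
Expected count = 3/8 × 2112 = 792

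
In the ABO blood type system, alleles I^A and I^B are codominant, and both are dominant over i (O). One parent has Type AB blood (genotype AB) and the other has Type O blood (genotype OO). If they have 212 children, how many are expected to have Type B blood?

Cross: AB × OO
Possible offspring genotypes: 2 AO, 2 BO
Blood type counts: 2 Type A, 2 Type B
Probability of Type B: 2/4 = 1/2
Expected count = 1/2 × 212 = 106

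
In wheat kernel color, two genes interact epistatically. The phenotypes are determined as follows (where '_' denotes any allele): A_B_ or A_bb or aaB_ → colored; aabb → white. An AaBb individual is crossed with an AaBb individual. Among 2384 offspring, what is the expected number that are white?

Cross: AaBb × AaBb — consider each gene separately:
A gene: Aa × Aa → 1 AA, 2 Aa, 1 aa → 3 A_ : 1 aa (out of 4)
B gene: Bb × Bb → 1 BB, 2 Bb, 1 bb → 3 B_ : 1 bb (out of 4)
Genotype classes (out of 4 × 4 = 16): A_B_ = 3×3 = 9; A_bb = 3×1 = 3; aaB_ = 1×3 = 3; aabb = 1×1 = 1
Apply the phenotype rules: A_B_ (9) + A_bb (3) + aaB_ (3) → colored; aabb (1) → white
Phenotype counts (out of 16): 15 colored, 1 white
white: 1 out of 16 → fraction 1/16
Expected count = 1/16 × 2384 = 149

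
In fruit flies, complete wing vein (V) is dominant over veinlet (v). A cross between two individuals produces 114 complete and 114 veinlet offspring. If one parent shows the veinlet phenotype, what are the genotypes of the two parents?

Observed offspring: 114 complete, 114 veinlet
The observed ratio simplifies to 1:1. One parent shows veinlet, so its genotype must be vv. A 1:1 offspring split requires the other parent to be heterozygous (Vv).
Parent genotypes: vv × Vv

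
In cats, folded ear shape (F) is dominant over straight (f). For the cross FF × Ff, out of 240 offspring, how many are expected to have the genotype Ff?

Punnett square for FF × Ff:
Offspring genotypes: 2 FF, 2 Ff
Total offspring: 4
Count with target: 2
Probability: 2/4 = 1/2
Expected count = 1/2 × 240 = 120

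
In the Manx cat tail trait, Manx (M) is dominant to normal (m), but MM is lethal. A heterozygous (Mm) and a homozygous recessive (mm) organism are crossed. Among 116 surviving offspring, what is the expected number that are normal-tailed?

Cross: Mm × mm
Punnett square offspring (before lethality): 2 Mm, 2 mm
No MM offspring are produced in this cross.
normal-tailed: 2 out of 4 → fraction 1/2
Expected count = 1/2 × 116 = 58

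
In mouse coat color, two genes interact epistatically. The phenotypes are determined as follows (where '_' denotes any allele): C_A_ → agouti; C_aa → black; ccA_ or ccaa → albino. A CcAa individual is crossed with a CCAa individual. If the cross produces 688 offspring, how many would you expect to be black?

Cross: CcAa × CCAa — consider each gene separately:
C gene: Cc × CC → 2 CC, 2 Cc → 4 C_ (out of 4)
A gene: Aa × Aa → 1 AA, 2 Aa, 1 aa → 3 A_ : 1 aa (out of 4)
Genotype classes (out of 4 × 4 = 16): C_A_ = 4×3 = 12; C_aa = 4×1 = 4
Apply the phenotype rules: C_A_ (12) → agouti; C_aa (4) → black
Phenotype counts (out of 16): 12 agouti, 4 black
black: 4 out of 16 → fraction 1/4
Expected count = 1/4 × 688 = 172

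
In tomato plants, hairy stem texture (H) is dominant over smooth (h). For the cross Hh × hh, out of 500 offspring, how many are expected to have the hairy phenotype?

Punnett square for Hh × hh:
Offspring genotypes: 2 Hh, 2 hh
Total offspring: 4
Count with target: 2
Probability: 2/4 = 1/2
Expected count = 1/2 × 500 = 250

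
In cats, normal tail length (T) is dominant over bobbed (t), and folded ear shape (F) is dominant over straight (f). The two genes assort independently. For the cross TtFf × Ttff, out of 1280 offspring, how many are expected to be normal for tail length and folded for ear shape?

Dihybrid cross TtFf × Ttff — consider each gene separately:
tail length: Tt × Tt → 1 TT, 2 Tt, 1 tt → 3 T_ : 1 tt (out of 4)
ear shape: Ff × ff → 2 Ff, 2 ff → 2 F_ : 2 ff (out of 4)
Looking for: normal (T_) and folded (F_)
P(normal) = 3/4, P(folded) = 2/4
P(both) = 3/4 × 2/4 = 6/16 = 3/8
Expected count = 3/8 × 1280 = 480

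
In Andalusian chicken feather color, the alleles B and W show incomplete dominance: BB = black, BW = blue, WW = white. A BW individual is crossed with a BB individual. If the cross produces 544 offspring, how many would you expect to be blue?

Punnett square for BW × BB:
Offspring genotypes: 2 BB, 2 BW
Phenotype counts: 2 black, 2 blue
blue: 2 out of 4 → fraction 1/2
Expected count = 1/2 × 544 = 272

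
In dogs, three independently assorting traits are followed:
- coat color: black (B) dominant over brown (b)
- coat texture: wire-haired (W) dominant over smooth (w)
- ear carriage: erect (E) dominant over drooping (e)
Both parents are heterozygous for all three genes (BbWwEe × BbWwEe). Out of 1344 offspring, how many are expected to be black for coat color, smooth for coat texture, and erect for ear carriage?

Trihybrid cross: BbWwEe × BbWwEe
Each trait segregates independently with a 3:1 phenotypic ratio, so each gene contributes 3/4 (dominant) or 1/4 (recessive).
Target: black (coat color), smooth (coat texture), erect (ear carriage)
Probability = product of independent per-trait probabilities
= 3/4 × 1/4 × 3/4 = 9/64
Expected count = 9/64 × 1344 = 189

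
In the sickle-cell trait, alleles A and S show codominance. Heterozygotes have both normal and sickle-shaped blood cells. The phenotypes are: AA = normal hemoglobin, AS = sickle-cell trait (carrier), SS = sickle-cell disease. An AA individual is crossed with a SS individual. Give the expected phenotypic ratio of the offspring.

Punnett square for AA × SS:
Offspring genotypes: 4 AS
Phenotype counts: 4 sickle-cell trait (carrier)
Ratio: all sickle-cell trait (carrier)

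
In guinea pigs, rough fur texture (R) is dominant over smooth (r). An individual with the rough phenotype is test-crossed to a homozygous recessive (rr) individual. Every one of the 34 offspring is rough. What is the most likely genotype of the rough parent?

Test cross: ? × rr
All offspring are rough.
If the unknown parent were heterozygous (Rr), about half of 34 offspring would be smooth; none are. The unknown parent is most likely homozygous dominant (RR).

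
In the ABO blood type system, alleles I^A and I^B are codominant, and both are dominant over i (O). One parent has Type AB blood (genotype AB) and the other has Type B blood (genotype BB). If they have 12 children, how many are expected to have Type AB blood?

Cross: AB × BB
Possible offspring genotypes: 2 AB, 2 BB
Blood type counts: 2 Type AB, 2 Type B
Probability of Type AB: 2/4 = 1/2
Expected count = 1/2 × 12 = 6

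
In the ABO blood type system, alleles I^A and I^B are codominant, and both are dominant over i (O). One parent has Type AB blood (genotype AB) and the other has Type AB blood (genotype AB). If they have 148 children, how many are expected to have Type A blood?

Cross: AB × AB
Possible offspring genotypes: 1 AA, 2 AB, 1 BB
Blood type counts: 1 Type A, 2 Type AB, 1 Type B
Probability of Type A: 1/4
Expected count = 1/4 × 148 = 37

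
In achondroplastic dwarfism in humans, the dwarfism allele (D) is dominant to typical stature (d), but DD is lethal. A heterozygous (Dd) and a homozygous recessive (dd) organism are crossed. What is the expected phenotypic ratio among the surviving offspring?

Cross: Dd × dd
Punnett square offspring (before lethality): 2 Dd, 2 dd
No DD offspring are produced in this cross.
Ratio: 1 achondroplastic dwarf : 1 typical stature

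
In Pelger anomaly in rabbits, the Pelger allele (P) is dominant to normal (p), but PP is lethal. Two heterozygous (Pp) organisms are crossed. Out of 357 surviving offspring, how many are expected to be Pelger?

Cross: Pp × Pp
Punnett square offspring (before lethality): 1 PP, 2 Pp, 1 pp
The PP genotype is lethal (embryos die); surviving offspring: 2 Pp, 1 pp
Pelger: 2 out of 3 → fraction 2/3
Expected count = 2/3 × 357 = 238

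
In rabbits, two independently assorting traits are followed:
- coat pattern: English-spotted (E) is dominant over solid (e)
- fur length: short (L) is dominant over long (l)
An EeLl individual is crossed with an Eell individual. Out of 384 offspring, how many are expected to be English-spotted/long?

Dihybrid cross EeLl × Eell — consider each gene separately:
coat pattern: Ee × Ee → 1 EE, 2 Ee, 1 ee → 3 E_ : 1 ee (out of 4)
fur length: Ll × ll → 2 Ll, 2 ll → 2 L_ : 2 ll (out of 4)
Combine (counts out of 4 × 4 = 16): English-spotted/short (E_L_) = 3×2 = 6; English-spotted/long (E_ll) = 3×2 = 6; solid/short (eeL_) = 1×2 = 2; solid/long (eell) = 1×2 = 2
Phenotype counts (out of 16): 6 English-spotted/short, 6 English-spotted/long, 2 solid/short, 2 solid/long
English-spotted/long: 6 out of 16 → fraction 3/8
Expected count = 3/8 × 384 = 144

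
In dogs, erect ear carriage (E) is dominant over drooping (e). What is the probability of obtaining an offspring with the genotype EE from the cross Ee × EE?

Punnett square for Ee × EE:
Offspring genotypes: 2 EE, 2 Ee
Total offspring: 4
Count with target: 2
Probability: 2/4 = 1/2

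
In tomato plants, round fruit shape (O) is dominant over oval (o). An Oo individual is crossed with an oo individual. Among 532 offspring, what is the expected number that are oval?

Punnett square for Oo × oo:
Offspring genotypes: 2 Oo, 2 oo
round: 2, oval: 2
oval: 2 out of 4 → fraction 1/2
Expected count = 1/2 × 532 = 266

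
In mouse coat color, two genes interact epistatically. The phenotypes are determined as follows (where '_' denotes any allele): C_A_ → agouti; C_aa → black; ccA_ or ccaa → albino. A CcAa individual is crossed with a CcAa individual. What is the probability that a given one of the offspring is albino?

Cross: CcAa × CcAa — consider each gene separately:
C gene: Cc × Cc → 1 CC, 2 Cc, 1 cc → 3 C_ : 1 cc (out of 4)
A gene: Aa × Aa → 1 AA, 2 Aa, 1 aa → 3 A_ : 1 aa (out of 4)
Genotype classes (out of 4 × 4 = 16): C_A_ = 3×3 = 9; C_aa = 3×1 = 3; ccA_ = 1×3 = 3; ccaa = 1×1 = 1
Apply the phenotype rules: C_A_ (9) → agouti; C_aa (3) → black; ccA_ (3) + ccaa (1) → albino
Phenotype counts (out of 16): 9 agouti, 3 black, 4 albino
albino: 4 out of 16
Probability: 4/16 = 1/4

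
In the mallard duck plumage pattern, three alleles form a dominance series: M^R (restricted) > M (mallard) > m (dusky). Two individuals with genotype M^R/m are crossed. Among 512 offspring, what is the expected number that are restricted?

Cross: M^R/m × M^R/m
Allele dominance: M^R > M > m
Offspring genotypes: 1 M^R/M^R, 2 M^R/m, 1 m/m
Phenotype counts: 3 restricted, 1 dusky
restricted: 3 out of 4 → fraction 3/4
Expected count = 3/4 × 512 = 384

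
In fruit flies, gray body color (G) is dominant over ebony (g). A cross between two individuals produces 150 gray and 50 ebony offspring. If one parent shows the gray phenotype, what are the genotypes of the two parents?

Observed offspring: 150 gray, 50 ebony
The observed ratio simplifies to 3:1. Ebony (gg) offspring appear, so each parent must contribute one g allele. The parent stated to show gray carries G, so it is Gg. The other parent is then either Gg or gg: Gg × gg would give a 1:1 split, whereas Gg × Gg gives 3:1 — matching the data. So both parents are heterozygous (Gg × Gg).
Parent genotypes: Gg × Gg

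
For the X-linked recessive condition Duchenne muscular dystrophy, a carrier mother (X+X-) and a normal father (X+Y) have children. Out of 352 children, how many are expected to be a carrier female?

Cross: X+X- × X+Y
Offspring: 1 X+X+, 1 X+Y, 1 X+X-, 1 X-Y
Probability of a carrier female: 1/4
Expected count = 1/4 × 352 = 88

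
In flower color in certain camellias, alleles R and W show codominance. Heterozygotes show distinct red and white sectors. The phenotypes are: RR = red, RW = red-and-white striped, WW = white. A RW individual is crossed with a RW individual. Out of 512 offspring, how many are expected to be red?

Punnett square for RW × RW:
Offspring genotypes: 1 RR, 2 RW, 1 WW
Phenotype counts: 1 red, 2 red-and-white striped, 1 white
red: 1 out of 4 → fraction 1/4
Expected count = 1/4 × 512 = 128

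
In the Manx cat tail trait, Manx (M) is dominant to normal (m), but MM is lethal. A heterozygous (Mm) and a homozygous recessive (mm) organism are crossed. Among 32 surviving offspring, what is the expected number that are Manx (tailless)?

Cross: Mm × mm
Punnett square offspring (before lethality): 2 Mm, 2 mm
No MM offspring are produced in this cross.
Manx (tailless): 2 out of 4 → fraction 1/2
Expected count = 1/2 × 32 = 16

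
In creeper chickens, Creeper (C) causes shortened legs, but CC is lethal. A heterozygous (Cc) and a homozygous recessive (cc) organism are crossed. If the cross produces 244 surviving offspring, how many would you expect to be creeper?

Cross: Cc × cc
Punnett square offspring (before lethality): 2 Cc, 2 cc
No CC offspring are produced in this cross.
creeper: 2 out of 4 → fraction 1/2
Expected count = 1/2 × 244 = 122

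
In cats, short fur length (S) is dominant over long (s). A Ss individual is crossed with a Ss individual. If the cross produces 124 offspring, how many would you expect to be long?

Punnett square for Ss × Ss:
Offspring genotypes: 1 SS, 2 Ss, 1 ss
short: 3, long: 1
long: 1 out of 4 → fraction 1/4
Expected count = 1/4 × 124 = 31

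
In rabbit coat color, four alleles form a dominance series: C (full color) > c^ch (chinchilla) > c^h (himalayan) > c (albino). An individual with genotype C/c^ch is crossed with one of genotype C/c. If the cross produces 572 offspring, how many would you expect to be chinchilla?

Cross: C/c^ch × C/c
Allele dominance: C > c^ch > c^h > c
Offspring genotypes: 1 C/C, 1 C/c, 1 C/c^ch, 1 c^ch/c
Phenotype counts: 3 full color, 1 chinchilla
chinchilla: 1 out of 4 → fraction 1/4
Expected count = 1/4 × 572 = 143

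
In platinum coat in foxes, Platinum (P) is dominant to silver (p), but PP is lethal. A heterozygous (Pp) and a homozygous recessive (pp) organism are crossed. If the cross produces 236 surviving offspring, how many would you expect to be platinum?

Cross: Pp × pp
Punnett square offspring (before lethality): 2 Pp, 2 pp
No PP offspring are produced in this cross.
platinum: 2 out of 4 → fraction 1/2
Expected count = 1/2 × 236 = 118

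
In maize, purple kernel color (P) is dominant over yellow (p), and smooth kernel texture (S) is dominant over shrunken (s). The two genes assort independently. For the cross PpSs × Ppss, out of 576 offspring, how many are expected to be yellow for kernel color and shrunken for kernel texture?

Dihybrid cross PpSs × Ppss — consider each gene separately:
kernel color: Pp × Pp → 1 PP, 2 Pp, 1 pp → 3 P_ : 1 pp (out of 4)
kernel texture: Ss × ss → 2 Ss, 2 ss → 2 S_ : 2 ss (out of 4)
Looking for: yellow (pp) and shrunken (ss)
P(yellow) = 1/4, P(shrunken) = 2/4
P(both) = 1/4 × 2/4 = 2/16 = 1/8
Expected count = 1/8 × 576 = 72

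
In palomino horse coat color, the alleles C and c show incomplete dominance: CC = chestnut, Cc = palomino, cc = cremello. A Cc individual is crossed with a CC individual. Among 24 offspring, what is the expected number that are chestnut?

Punnett square for Cc × CC:
Offspring genotypes: 2 CC, 2 Cc
Phenotype counts: 2 chestnut, 2 palomino
chestnut: 2 out of 4 → fraction 1/2
Expected count = 1/2 × 24 = 12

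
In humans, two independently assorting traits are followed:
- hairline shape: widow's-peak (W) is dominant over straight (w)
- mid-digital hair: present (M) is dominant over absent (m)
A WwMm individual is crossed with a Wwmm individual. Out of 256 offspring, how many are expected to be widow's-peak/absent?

Dihybrid cross WwMm × Wwmm — consider each gene separately:
hairline shape: Ww × Ww → 1 WW, 2 Ww, 1 ww → 3 W_ : 1 ww (out of 4)
mid-digital hair: Mm × mm → 2 Mm, 2 mm → 2 M_ : 2 mm (out of 4)
Combine (counts out of 4 × 4 = 16): widow's-peak/present (W_M_) = 3×2 = 6; widow's-peak/absent (W_mm) = 3×2 = 6; straight/present (wwM_) = 1×2 = 2; straight/absent (wwmm) = 1×2 = 2
Phenotype counts (out of 16): 6 widow's-peak/present, 6 widow's-peak/absent, 2 straight/present, 2 straight/absent
widow's-peak/absent: 6 out of 16 → fraction 3/8
Expected count = 3/8 × 256 = 96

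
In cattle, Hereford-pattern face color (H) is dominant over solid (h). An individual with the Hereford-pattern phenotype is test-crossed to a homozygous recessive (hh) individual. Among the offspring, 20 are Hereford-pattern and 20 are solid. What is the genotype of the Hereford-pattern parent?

Test cross: ? × hh
Offspring: 20 Hereford-pattern, 20 solid — approximately 1:1.
A 1:1 ratio in a test cross indicates the unknown parent is heterozygous (Hh).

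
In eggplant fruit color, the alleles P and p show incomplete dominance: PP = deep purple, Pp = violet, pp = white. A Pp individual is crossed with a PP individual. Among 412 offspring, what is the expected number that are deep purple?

Punnett square for Pp × PP:
Offspring genotypes: 2 PP, 2 Pp
Phenotype counts: 2 deep purple, 2 violet
deep purple: 2 out of 4 → fraction 1/2
Expected count = 1/2 × 412 = 206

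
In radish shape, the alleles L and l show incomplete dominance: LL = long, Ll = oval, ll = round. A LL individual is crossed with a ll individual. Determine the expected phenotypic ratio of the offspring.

Punnett square for LL × ll:
Offspring genotypes: 4 Ll
Phenotype counts: 4 oval
Ratio: all oval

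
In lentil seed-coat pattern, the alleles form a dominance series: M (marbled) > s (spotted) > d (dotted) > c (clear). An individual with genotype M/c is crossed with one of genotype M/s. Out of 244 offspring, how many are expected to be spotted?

Cross: M/c × M/s
Allele dominance: M > s > d > c
Offspring genotypes: 1 M/M, 1 M/s, 1 M/c, 1 s/c
Phenotype counts: 3 marbled, 1 spotted
spotted: 1 out of 4 → fraction 1/4
Expected count = 1/4 × 244 = 61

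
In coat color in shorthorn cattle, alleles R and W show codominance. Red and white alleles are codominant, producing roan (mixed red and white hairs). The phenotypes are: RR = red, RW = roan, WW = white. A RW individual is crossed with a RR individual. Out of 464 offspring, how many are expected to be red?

Punnett square for RW × RR:
Offspring genotypes: 2 RR, 2 RW
Phenotype counts: 2 red, 2 roan
red: 2 out of 4 → fraction 1/2
Expected count = 1/2 × 464 = 232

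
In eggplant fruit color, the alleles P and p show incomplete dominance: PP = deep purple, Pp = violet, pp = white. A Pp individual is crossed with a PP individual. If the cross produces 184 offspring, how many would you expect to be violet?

Punnett square for Pp × PP:
Offspring genotypes: 2 PP, 2 Pp
Phenotype counts: 2 deep purple, 2 violet
violet: 2 out of 4 → fraction 1/2
Expected count = 1/2 × 184 = 92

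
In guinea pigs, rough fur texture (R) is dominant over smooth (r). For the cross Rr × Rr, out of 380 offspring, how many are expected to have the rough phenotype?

Punnett square for Rr × Rr:
Offspring genotypes: 1 RR, 2 Rr, 1 rr
Total offspring: 4
Count with target: 3
Probability: 3/4
Expected count = 3/4 × 380 = 285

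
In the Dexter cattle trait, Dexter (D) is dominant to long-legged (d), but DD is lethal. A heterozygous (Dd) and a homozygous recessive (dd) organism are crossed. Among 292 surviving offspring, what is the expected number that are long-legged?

Cross: Dd × dd
Punnett square offspring (before lethality): 2 Dd, 2 dd
No DD offspring are produced in this cross.
long-legged: 2 out of 4 → fraction 1/2
Expected count = 1/2 × 292 = 146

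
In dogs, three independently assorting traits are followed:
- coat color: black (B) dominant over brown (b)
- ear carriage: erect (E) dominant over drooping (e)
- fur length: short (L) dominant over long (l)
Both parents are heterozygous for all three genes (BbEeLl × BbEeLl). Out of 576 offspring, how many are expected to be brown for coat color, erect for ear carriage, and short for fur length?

Trihybrid cross: BbEeLl × BbEeLl
Each trait segregates independently with a 3:1 phenotypic ratio, so each gene contributes 3/4 (dominant) or 1/4 (recessive).
Target: brown (coat color), erect (ear carriage), short (fur length)
Probability = product of independent per-trait probabilities
= 1/4 × 3/4 × 3/4 = 9/64
Expected count = 9/64 × 576 = 81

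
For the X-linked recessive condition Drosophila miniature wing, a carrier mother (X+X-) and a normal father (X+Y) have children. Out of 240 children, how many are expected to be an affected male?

Cross: X+X- × X+Y
Offspring: 1 X+X+, 1 X+Y, 1 X+X-, 1 X-Y
Probability of an affected male: 1/4
Expected count = 1/4 × 240 = 60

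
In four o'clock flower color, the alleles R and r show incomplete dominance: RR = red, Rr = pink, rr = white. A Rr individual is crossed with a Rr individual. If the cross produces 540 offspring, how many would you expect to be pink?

Punnett square for Rr × Rr:
Offspring genotypes: 1 RR, 2 Rr, 1 rr
Phenotype counts: 1 red, 2 pink, 1 white
pink: 2 out of 4 → fraction 1/2
Expected count = 1/2 × 540 = 270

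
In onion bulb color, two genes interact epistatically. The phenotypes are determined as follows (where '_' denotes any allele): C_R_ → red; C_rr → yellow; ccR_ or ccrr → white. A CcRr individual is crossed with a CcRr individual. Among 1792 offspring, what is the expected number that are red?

Cross: CcRr × CcRr — consider each gene separately:
C gene: Cc × Cc → 1 CC, 2 Cc, 1 cc → 3 C_ : 1 cc (out of 4)
R gene: Rr × Rr → 1 RR, 2 Rr, 1 rr → 3 R_ : 1 rr (out of 4)
Genotype classes (out of 4 × 4 = 16): C_R_ = 3×3 = 9; C_rr = 3×1 = 3; ccR_ = 1×3 = 3; ccrr = 1×1 = 1
Apply the phenotype rules: C_R_ (9) → red; C_rr (3) → yellow; ccR_ (3) + ccrr (1) → white
Phenotype counts (out of 16): 9 red, 3 yellow, 4 white
red: 9 out of 16 → fraction 9/16
Expected count = 9/16 × 1792 = 1008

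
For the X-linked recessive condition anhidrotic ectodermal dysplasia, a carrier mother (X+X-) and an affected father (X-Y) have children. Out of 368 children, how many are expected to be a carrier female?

Cross: X+X- × X-Y
Offspring: 1 X+X-, 1 X+Y, 1 X-X-, 1 X-Y
Probability of a carrier female: 1/4
Expected count = 1/4 × 368 = 92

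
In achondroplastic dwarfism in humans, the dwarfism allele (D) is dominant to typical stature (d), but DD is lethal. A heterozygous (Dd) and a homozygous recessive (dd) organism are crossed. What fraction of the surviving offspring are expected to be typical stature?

Cross: Dd × dd
Punnett square offspring (before lethality): 2 Dd, 2 dd
No DD offspring are produced in this cross.
typical stature: 2 out of 4
Probability: 2/4 = 1/2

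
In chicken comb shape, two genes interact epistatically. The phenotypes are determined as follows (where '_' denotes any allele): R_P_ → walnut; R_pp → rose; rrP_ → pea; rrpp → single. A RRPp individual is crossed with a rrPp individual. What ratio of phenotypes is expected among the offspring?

Cross: RRPp × rrPp — consider each gene separately:
R gene: RR × rr → 4 Rr → 4 R_ (out of 4)
P gene: Pp × Pp → 1 PP, 2 Pp, 1 pp → 3 P_ : 1 pp (out of 4)
Genotype classes (out of 4 × 4 = 16): R_P_ = 4×3 = 12; R_pp = 4×1 = 4
Apply the phenotype rules: R_P_ (12) → walnut; R_pp (4) → rose
Phenotype counts (out of 16): 12 walnut, 4 rose
Ratio: 3 walnut : 1 rose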